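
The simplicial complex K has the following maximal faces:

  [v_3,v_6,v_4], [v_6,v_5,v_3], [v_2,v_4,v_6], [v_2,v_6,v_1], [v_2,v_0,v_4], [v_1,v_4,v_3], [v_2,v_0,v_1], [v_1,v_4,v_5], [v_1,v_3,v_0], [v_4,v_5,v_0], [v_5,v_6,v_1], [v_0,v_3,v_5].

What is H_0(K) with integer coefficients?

Take the total order v_0 < v_1 < v_2 < v_3 < v_4 < v_5 < v_6 on the vertex set. Then K (dimension 2) consists of the simplices:

  0-simplices (7): [v_0], [v_1], [v_2], [v_3], [v_4], [v_5], [v_6]
  1-simplices (18): (18 of them)
  2-simplices (12): (12 of them)

Hence C_0 ≅ Z^7, C_1 ≅ Z^18, C_2 ≅ Z^12.

The boundary map ∂_1: C_1 → C_0 maps an edge to its endpoints' difference, ∂[p,q] = q − p. For instance
  ∂[v_1,v_3] = [v_3] − [v_1].
The resulting 7×18 matrix has rank 6, and its Smith normal form has invariant factors (1,1,1,1,1,1).

Boundary ∂_2: C_2 → C_1 acts by ∂[p,q,r] = [q,r] − [p,r] + [p,q]. For instance
  ∂[v_3,v_5,v_6] = [v_5,v_6] − [v_3,v_6] + [v_3,v_5],
  ∂[v_1,v_4,v_5] = [v_4,v_5] − [v_1,v_5] + [v_1,v_4].
This gives a 18×12 integer matrix of rank 12; reducing to Smith normal form yields diagonal entries (1,1,1,1,1,1,1,1,1,1,1,2).

From H_k ≅ ker(∂_k) / im(∂_{k+1}) we obtain:

  H_0: rank C_0 − rank ∂_1 = 7 − 6 = 1, and the invariant factors of ∂_1 are all 1, so H_0 = Z.

H_0 = Z.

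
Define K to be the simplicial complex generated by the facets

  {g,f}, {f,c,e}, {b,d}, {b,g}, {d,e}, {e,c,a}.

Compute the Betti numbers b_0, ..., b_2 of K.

Take the total order a < b < c < d < e < f < g on the vertex set. Then K (dimension 2) consists of the simplices:

  0-simplices (7): a, b, c, d, e, f, g
  1-simplices (9): ac, ae, bd, bg, ce, cf, de, ef, fg
  2-simplices (2): ace, cef

so the chain groups are C_0 ≅ Z^7, C_1 ≅ Z^9, C_2 ≅ Z^2.

∂_1: C_1 → C_0 sends each edge [p,q] (with p < q) to q − p. For instance
  ∂cf = f − c.
The resulting 7×9 matrix has rank 6, and its Smith normal form has invariant factors (1,1,1,1,1,1).

∂_2: C_2 → C_1 maps a triangle to the signed sum of its edges. For instance
  ∂cef = ef − cf + ce,
  ∂ace = ce − ae + ac.
The resulting 9×2 matrix has rank 2, and its Smith normal form has invariant factors (1,1).

From H_k ≅ ker(∂_k) / im(∂_{k+1}) we obtain:

  H_0: rank C_0 − rank ∂_1 = 7 − 6 = 1, and the invariant factors of ∂_1 are all 1, so H_0 = Z.
  H_1: rank ker ∂_1 − rank ∂_2 = (9 − 6) − 2 = 1, and the invariant factors of ∂_2 are all 1, so H_1 = Z.
  H_2: rank ker ∂_2 − rank ∂_3 = (2 − 2) − 0 = 0, and there is no ∂_3, so H_2 = 0.

Hence the Betti numbers are b_0 = 1, b_1 = 1, b_2 = 0.

b_0 = 1, b_1 = 1, b_2 = 0.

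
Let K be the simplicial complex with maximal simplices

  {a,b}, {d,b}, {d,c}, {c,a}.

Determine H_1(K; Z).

H_1 = Z.

We work with the vertex ordering a < b < c < d. The simplices of K, each written with vertices in increasing order, are:

  0-simplices (4): a, b, c, d
  1-simplices (4): ab, ac, bd, cd

so the chain groups are C_0 ≅ Z^4, C_1 ≅ Z^4.

∂_1: C_1 → C_0 sends each edge [p,q] (with p < q) to q − p.
This gives a 4×4 integer matrix of rank 3; reducing to Smith normal form yields diagonal entries (1,1,1).

Reading off H_k = ker ∂_k / im ∂_{k+1}:

  H_1: rank ker ∂_1 − rank ∂_2 = (4 − 3) − 0 = 1, and there is no ∂_2, so H_1 = Z.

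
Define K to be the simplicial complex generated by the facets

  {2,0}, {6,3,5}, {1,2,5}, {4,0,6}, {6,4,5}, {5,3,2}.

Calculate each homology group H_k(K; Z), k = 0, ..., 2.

H_0 ≅ Z,  H_1 ≅ Z,  H_2 = 0.

K has 7 vertices, 12 edges, 5 triangles.
rank ∂_0 = 0, rank ∂_1 = 6 ⇒ b_0 = 7 − 0 − 6 = 1; all invariant factors of ∂_1 are 1 so no torsion. So H_0 ≅ Z.
rank ∂_1 = 6, rank ∂_2 = 5 ⇒ b_1 = 12 − 6 − 5 = 1; all invariant factors of ∂_2 are 1 so no torsion. So H_1 ≅ Z.
rank ∂_2 = 5, rank ∂_3 = 0 ⇒ b_2 = 5 − 5 − 0 = 0. So H_2 ≅ 0.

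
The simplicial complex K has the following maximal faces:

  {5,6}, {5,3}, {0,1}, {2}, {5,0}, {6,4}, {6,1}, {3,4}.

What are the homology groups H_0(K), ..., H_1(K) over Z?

H_0 = Z^2,  H_1 = Z^2.

Order the vertices as 0 < 1 < 2 < 3 < 4 < 5 < 6. Listing each simplex with vertices in this order, K has dimension 1 with simplices:

  0-simplices (7): [0], [1], [2], [3], [4], [5], [6]
  1-simplices (7): [0,1], [0,5], [1,6], [3,4], [3,5], [4,6], [5,6]

so the chain groups are C_0 ≅ Z^7, C_1 ≅ Z^7.

∂_1: C_1 → C_0 is given by ∂[p,q] = [q] − [p]. For instance
  ∂[3,5] = [5] − [3].
As a 7×7 matrix over Z this has rank 5, with invariant factors (1,1,1,1,1).

Now H_k = ker ∂_k / im ∂_{k+1}, so:

  H_0: rank C_0 − rank ∂_1 = 7 − 5 = 2, and the invariant factors of ∂_1 are all 1, so H_0 = Z^2.
  H_1: rank ker ∂_1 − rank ∂_2 = (7 − 5) − 0 = 2, and there is no ∂_2, so H_1 = Z^2.

As a check, the Euler characteristic is 7 − 7 = 0, which agrees with 2 − 2 = 0.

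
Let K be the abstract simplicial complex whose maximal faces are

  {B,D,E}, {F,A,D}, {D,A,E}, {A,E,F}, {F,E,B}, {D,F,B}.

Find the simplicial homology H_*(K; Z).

H_0 = Z,  H_1 = 0,  H_2 = Z.

Fix the vertex order A < B < D < E < F and write every simplex with vertices in increasing order. Then dim K = 2 and the simplices of K are:

  0-simplices (5): A, B, D, E, F
  1-simplices (9): AD, AE, AF, BD, BE, BF, DE, DF, EF
  2-simplices (6): ADE, ADF, AEF, BDE, BDF, BEF

so the chain groups are C_0 ≅ Z^5, C_1 ≅ Z^9, C_2 ≅ Z^6.

The boundary map ∂_1: C_1 → C_0 maps an edge to its endpoints' difference, ∂[p,q] = q − p.
The resulting 5×9 matrix has rank 4, and its Smith normal form has invariant factors (1,1,1,1).

∂_2: C_2 → C_1 maps a triangle to the signed sum of its edges. For instance
  ∂BDF = DF − BF + BD,
  ∂BEF = EF − BF + BE.
The resulting 9×6 matrix has rank 5, and its Smith normal form has invariant factors (1,1,1,1,1).

From H_k ≅ ker(∂_k) / im(∂_{k+1}) we obtain:

  H_0: rank C_0 − rank ∂_1 = 5 − 4 = 1, and the invariant factors of ∂_1 are all 1, so H_0 ≅ Z.
  H_1: rank ker ∂_1 − rank ∂_2 = (9 − 4) − 5 = 0, and the invariant factors of ∂_2 are all 1, so H_1 ≅ 0.
  H_2: rank ker ∂_2 − rank ∂_3 = (6 − 5) − 0 = 1, and there is no ∂_3, so H_2 ≅ Z.

(K is a triangulation of the 2-sphere S^2.)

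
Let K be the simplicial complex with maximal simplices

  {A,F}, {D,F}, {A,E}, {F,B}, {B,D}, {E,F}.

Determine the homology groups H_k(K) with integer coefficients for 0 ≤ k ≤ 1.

Fix the vertex order A < B < D < E < F and write every simplex with vertices in increasing order. Then dim K = 1 and the simplices of K are:

  0-simplices (5): A, B, D, E, F
  1-simplices (6): AE, AF, BD, BF, DF, EF

so the chain groups are C_0 ≅ Z^5, C_1 ≅ Z^6.

The boundary map ∂_1: C_1 → C_0 sends each edge [p,q] (with p < q) to q − p. For instance
  ∂AF = F − A.
The 5×6 boundary matrix has rank 4 and Smith normal form diag(1,1,1,1).

From H_k ≅ ker(∂_k) / im(∂_{k+1}) we obtain:

  H_0: rank C_0 − rank ∂_1 = 5 − 4 = 1, and the invariant factors of ∂_1 are all 1, so H_0 ≅ Z.
  H_1: rank ker ∂_1 − rank ∂_2 = (6 − 4) − 0 = 2, and there is no ∂_2, so H_1 ≅ Z^2.

H_0 = Z,  H_1 = Z^2.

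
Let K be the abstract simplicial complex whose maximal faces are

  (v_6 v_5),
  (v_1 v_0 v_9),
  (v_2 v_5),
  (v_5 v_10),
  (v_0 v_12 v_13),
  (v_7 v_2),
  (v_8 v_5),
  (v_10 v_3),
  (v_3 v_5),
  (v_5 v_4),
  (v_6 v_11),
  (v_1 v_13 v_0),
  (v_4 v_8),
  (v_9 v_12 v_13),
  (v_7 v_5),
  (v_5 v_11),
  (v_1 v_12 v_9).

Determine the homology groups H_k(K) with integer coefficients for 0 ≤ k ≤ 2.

H_0 ≅ Z^2,  H_1 ≅ Z^5,  H_2 = 0.

Take the total order v_0 < v_1 < v_2 < v_3 < v_4 < v_5 < v_6 < v_7 < v_8 < v_9 < v_10 < v_11 < v_12 < v_13 on the vertex set. Then K (dimension 2) consists of the simplices:

  0-simplices (14): [v_0], [v_1], [v_2], [v_3], [v_4], [v_5], [v_6], [v_7], [v_8], [v_9], [v_10], [v_11], [v_12], [v_13]
  1-simplices (22): (22 of them)
  2-simplices (5): [v_0,v_1,v_9], [v_0,v_1,v_13], [v_0,v_12,v_13], [v_1,v_9,v_12], [v_9,v_12,v_13]

so the chain groups are C_0 ≅ Z^14, C_1 ≅ Z^22, C_2 ≅ Z^5.

The boundary map ∂_1: C_1 → C_0 is given by ∂[p,q] = [q] − [p]. For instance
  ∂[v_4,v_5] = [v_5] − [v_4].
The 14×22 boundary matrix has rank 12 and Smith normal form diag(1,1,1,1,1,1,1,1,1,1,1,1).

Boundary ∂_2: C_2 → C_1 acts by ∂[p,q,r] = [q,r] − [p,r] + [p,q]. For instance
  ∂[v_9,v_12,v_13] = [v_12,v_13] − [v_9,v_13] + [v_9,v_12],
  ∂[v_0,v_1,v_13] = [v_1,v_13] − [v_0,v_13] + [v_0,v_1].
As a 22×5 matrix over Z this has rank 5, with invariant factors (1,1,1,1,1).

Computing H_k = (kernel of ∂_k) / (image of ∂_{k+1}):

  H_0: rank C_0 − rank ∂_1 = 14 − 12 = 2, and the invariant factors of ∂_1 are all 1, so H_0 ≅ Z^2.
  H_1: rank ker ∂_1 − rank ∂_2 = (22 − 12) − 5 = 5, and the invariant factors of ∂_2 are all 1, so H_1 ≅ Z^5.
  H_2: rank ker ∂_2 − rank ∂_3 = (5 − 5) − 0 = 0, and there is no ∂_3, so H_2 ≅ 0.

As a check, the Euler characteristic is 14 − 22 + 5 = -3, which agrees with 2 − 5 + 0 = -3.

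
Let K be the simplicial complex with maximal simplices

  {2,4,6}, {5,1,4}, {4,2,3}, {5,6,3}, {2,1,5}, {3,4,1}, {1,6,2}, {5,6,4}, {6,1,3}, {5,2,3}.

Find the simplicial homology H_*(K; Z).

H_0 ≅ Z,  H_1 ≅ Z/2Z,  H_2 = 0.

Take the total order 1 < 2 < 3 < 4 < 5 < 6 on the vertex set. Then K (dimension 2) consists of the simplices:

  0-simplices (6): [1], [2], [3], [4], [5], [6]
  1-simplices (15): [1,2], [1,3], [1,4], [1,5], [1,6], [2,3], [2,4], [2,5], [2,6], [3,4], [3,5], [3,6], [4,5], [4,6], [5,6]
  2-simplices (10): [1,2,5], [1,2,6], [1,3,4], [1,3,6], [1,4,5], [2,3,4], [2,3,5], [2,4,6], [3,5,6], [4,5,6]

so the chain groups are C_0 ≅ Z^6, C_1 ≅ Z^15, C_2 ≅ Z^10.

Boundary ∂_1: C_1 → C_0 is given by ∂[p,q] = [q] − [p].
This gives a 6×15 integer matrix of rank 5; reducing to Smith normal form yields diagonal entries (1,1,1,1,1).

Boundary ∂_2: C_2 → C_1 maps a triangle to the signed sum of its edges. For instance
  ∂[2,3,4] = [3,4] − [2,4] + [2,3],
  ∂[1,4,5] = [4,5] − [1,5] + [1,4].
The 15×10 boundary matrix has rank 10 and Smith normal form diag(1,1,1,1,1,1,1,1,1,2).

Reading off H_k = ker ∂_k / im ∂_{k+1}:

  H_0: rank C_0 − rank ∂_1 = 6 − 5 = 1, and the invariant factors of ∂_1 are all 1, so H_0 = Z.
  H_1: rank ker ∂_1 − rank ∂_2 = (15 − 5) − 10 = 0, and ∂_2 has invariant factor 2 > 1, so H_1 = Z/2Z.
  H_2: rank ker ∂_2 − rank ∂_3 = (10 − 10) − 0 = 0, and there is no ∂_3, so H_2 = 0.

(K is a triangulation of the real projective plane RP^2.)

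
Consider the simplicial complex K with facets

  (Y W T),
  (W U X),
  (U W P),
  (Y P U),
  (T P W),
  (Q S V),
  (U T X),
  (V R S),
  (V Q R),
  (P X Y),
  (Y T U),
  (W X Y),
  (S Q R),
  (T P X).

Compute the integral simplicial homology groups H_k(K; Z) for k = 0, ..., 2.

Fix the vertex order P < Q < R < S < T < U < V < W < X < Y and write every simplex with vertices in increasing order. Then dim K = 2 and the simplices of K are:

  0-simplices (10): P, Q, R, S, T, U, V, W, X, Y
  1-simplices (21): PT, PU, PW, PX, PY, QR, QS, QV, RS, RV, SV, TU, TW, TX, TY, UW, UX, UY, WX, WY, XY
  2-simplices (14): PTW, PTX, PUW, PUY, PXY, QRS, QRV, QSV, RSV, TUX, TUY, TWY, UWX, WXY

Hence C_0 ≅ Z^10, C_1 ≅ Z^21, C_2 ≅ Z^14.

Boundary ∂_1: C_1 → C_0 sends each edge [p,q] (with p < q) to q − p.
As a 10×21 matrix over Z this has rank 8, with invariant factors (1,1,1,1,1,1,1,1).

∂_2: C_2 → C_1 acts by ∂[p,q,r] = [q,r] − [p,r] + [p,q]. For instance
  ∂QRV = RV − QV + QR,
  ∂TUX = UX − TX + TU.
This gives a 21×14 integer matrix of rank 13; reducing to Smith normal form yields diagonal entries (1,1,1,1,1,1,1,1,1,1,1,1,2).

Reading off H_k = ker ∂_k / im ∂_{k+1}:

  H_0: rank C_0 − rank ∂_1 = 10 − 8 = 2, and the invariant factors of ∂_1 are all 1, so H_0 = Z^2.
  H_1: rank ker ∂_1 − rank ∂_2 = (21 − 8) − 13 = 0, and ∂_2 has invariant factor 2 > 1, so H_1 = Z/2.
  H_2: rank ker ∂_2 − rank ∂_3 = (14 − 13) − 0 = 1, and there is no ∂_3, so H_2 = Z.

As a check, the Euler characteristic is 10 − 21 + 14 = 3, which agrees with 2 − 0 + 1 = 3.

H_0 ≅ Z^2,  H_1 ≅ Z/2,  H_2 ≅ Z.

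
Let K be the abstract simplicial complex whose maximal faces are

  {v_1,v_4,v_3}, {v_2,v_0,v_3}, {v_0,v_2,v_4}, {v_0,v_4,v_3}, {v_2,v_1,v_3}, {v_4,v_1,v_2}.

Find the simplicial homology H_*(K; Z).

H_0 = Z,  H_1 = 0,  H_2 = Z.

K has 5 vertices, 9 edges, 6 triangles.
rank ∂_0 = 0, rank ∂_1 = 4 ⇒ b_0 = 5 − 0 − 4 = 1; all invariant factors of ∂_1 are 1 so no torsion. So H_0 ≅ Z.
rank ∂_1 = 4, rank ∂_2 = 5 ⇒ b_1 = 9 − 4 − 5 = 0; all invariant factors of ∂_2 are 1 so no torsion. So H_1 ≅ 0.
rank ∂_2 = 5, rank ∂_3 = 0 ⇒ b_2 = 6 − 5 − 0 = 1. So H_2 ≅ Z.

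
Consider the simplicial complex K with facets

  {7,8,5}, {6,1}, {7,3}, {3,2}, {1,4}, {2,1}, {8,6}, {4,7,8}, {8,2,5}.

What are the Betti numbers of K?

We work with the vertex ordering 1 < 2 < 3 < 4 < 5 < 6 < 7 < 8. The simplices of K, each written with vertices in increasing order, are:

  0-simplices (8): [1], [2], [3], [4], [5], [6], [7], [8]
  1-simplices (13): [1,2], [1,4], [1,6], [2,3], [2,5], [2,8], [3,7], [4,7], [4,8], [5,7], [5,8], [6,8], [7,8]
  2-simplices (3): [2,5,8], [4,7,8], [5,7,8]

Hence C_0 ≅ Z^8, C_1 ≅ Z^13, C_2 ≅ Z^3.

The boundary map ∂_1: C_1 → C_0 maps an edge to its endpoints' difference, ∂[p,q] = q − p. For instance
  ∂[5,7] = [7] − [5].
This gives a 8×13 integer matrix of rank 7; reducing to Smith normal form yields diagonal entries (1,1,1,1,1,1,1).

∂_2: C_2 → C_1 maps a triangle to the signed sum of its edges. For instance
  ∂[2,5,8] = [5,8] − [2,8] + [2,5],
  ∂[5,7,8] = [7,8] − [5,8] + [5,7].
The resulting 13×3 matrix has rank 3, and its Smith normal form has invariant factors (1,1,1).

Reading off H_k = ker ∂_k / im ∂_{k+1}:

  H_0: rank C_0 − rank ∂_1 = 8 − 7 = 1, and the invariant factors of ∂_1 are all 1, so H_0 = Z.
  H_1: rank ker ∂_1 − rank ∂_2 = (13 − 7) − 3 = 3, and the invariant factors of ∂_2 are all 1, so H_1 = Z^3.
  H_2: rank ker ∂_2 − rank ∂_3 = (3 − 3) − 0 = 0, and there is no ∂_3, so H_2 = 0.

Hence the Betti numbers are b_0 = 1, b_1 = 3, b_2 = 0.

b_0 = 1, b_1 = 3, b_2 = 0.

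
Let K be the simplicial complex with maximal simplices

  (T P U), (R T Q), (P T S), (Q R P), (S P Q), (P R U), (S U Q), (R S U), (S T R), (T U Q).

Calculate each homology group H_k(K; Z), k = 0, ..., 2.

H_0 = Z,  H_1 = Z_2,  H_2 = 0.

Take the total order P < Q < R < S < T < U on the vertex set. Then K (dimension 2) consists of the simplices:

  0-simplices (6): P, Q, R, S, T, U
  1-simplices (15): PQ, PR, PS, PT, PU, QR, QS, QT, QU, RS, RT, RU, ST, SU, TU
  2-simplices (10): PQR, PQS, PRU, PST, PTU, QRT, QSU, QTU, RST, RSU

so the chain groups are C_0 ≅ Z^6, C_1 ≅ Z^15, C_2 ≅ Z^10.

The boundary map ∂_1: C_1 → C_0 is given by ∂[p,q] = [q] − [p]. For instance
  ∂PU = U − P.
This gives a 6×15 integer matrix of rank 5; reducing to Smith normal form yields diagonal entries (1,1,1,1,1).

Boundary ∂_2: C_2 → C_1 acts by ∂[p,q,r] = [q,r] − [p,r] + [p,q]. For instance
  ∂QTU = TU − QU + QT,
  ∂PTU = TU − PU + PT.
The 15×10 boundary matrix has rank 10 and Smith normal form diag(1,1,1,1,1,1,1,1,1,2).

Now H_k = ker ∂_k / im ∂_{k+1}, so:

  H_0: rank C_0 − rank ∂_1 = 6 − 5 = 1, and the invariant factors of ∂_1 are all 1, so H_0 = Z.
  H_1: rank ker ∂_1 − rank ∂_2 = (15 − 5) − 10 = 0, and ∂_2 has invariant factor 2 > 1, so H_1 = Z_2.
  H_2: rank ker ∂_2 − rank ∂_3 = (10 − 10) − 0 = 0, and there is no ∂_3, so H_2 = 0.

(K is a triangulation of the real projective plane RP^2.)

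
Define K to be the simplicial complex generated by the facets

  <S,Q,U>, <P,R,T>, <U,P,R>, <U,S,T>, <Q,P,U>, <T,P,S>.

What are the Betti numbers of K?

b_0 = 1, b_1 = 1, b_2 = 0.

K has 6 vertices, 12 edges, 6 triangles.
rank ∂_0 = 0, rank ∂_1 = 5 ⇒ b_0 = 6 − 0 − 5 = 1; all invariant factors of ∂_1 are 1 so no torsion. So H_0 ≅ Z.
rank ∂_1 = 5, rank ∂_2 = 6 ⇒ b_1 = 12 − 5 − 6 = 1; all invariant factors of ∂_2 are 1 so no torsion. So H_1 ≅ Z.
rank ∂_2 = 6, rank ∂_3 = 0 ⇒ b_2 = 6 − 6 − 0 = 0. So H_2 ≅ 0.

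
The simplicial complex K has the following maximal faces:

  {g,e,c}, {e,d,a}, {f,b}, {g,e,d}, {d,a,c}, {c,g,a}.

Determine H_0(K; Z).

H_0 = Z^2.

Take the total order a < b < c < d < e < f < g on the vertex set. Then K (dimension 2) consists of the simplices:

  0-simplices (7): a, b, c, d, e, f, g
  1-simplices (11): ac, ad, ae, ag, bf, cd, ce, cg, de, dg, eg
  2-simplices (5): acd, acg, ade, ceg, deg

Hence C_0 ≅ Z^7, C_1 ≅ Z^11, C_2 ≅ Z^5.

The boundary map ∂_1: C_1 → C_0 maps an edge to its endpoints' difference, ∂[p,q] = q − p.
This gives a 7×11 integer matrix of rank 5; reducing to Smith normal form yields diagonal entries (1,1,1,1,1).

∂_2: C_2 → C_1 acts by ∂[p,q,r] = [q,r] − [p,r] + [p,q]. For instance
  ∂ade = de − ae + ad,
  ∂acd = cd − ad + ac.
This gives a 11×5 integer matrix of rank 5; reducing to Smith normal form yields diagonal entries (1,1,1,1,1).

Computing H_k = (kernel of ∂_k) / (image of ∂_{k+1}):

  H_0: rank C_0 − rank ∂_1 = 7 − 5 = 2, and the invariant factors of ∂_1 are all 1, so H_0 = Z^2.

(K is a triangulation of the disjoint union of the Möbius band and the 1-simplex.)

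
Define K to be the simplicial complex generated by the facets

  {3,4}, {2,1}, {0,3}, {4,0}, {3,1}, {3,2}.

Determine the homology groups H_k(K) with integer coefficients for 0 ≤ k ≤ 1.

Order the vertices as 0 < 1 < 2 < 3 < 4. Listing each simplex with vertices in this order, K has dimension 1 with simplices:

  0-simplices (5): [0], [1], [2], [3], [4]
  1-simplices (6): [0,3], [0,4], [1,2], [1,3], [2,3], [3,4]

Hence C_0 ≅ Z^5, C_1 ≅ Z^6.

Boundary ∂_1: C_1 → C_0 is given by ∂[p,q] = [q] − [p]. For instance
  ∂[0,4] = [4] − [0].
As a 5×6 matrix over Z this has rank 4, with invariant factors (1,1,1,1).

From H_k ≅ ker(∂_k) / im(∂_{k+1}) we obtain:

  H_0: rank C_0 − rank ∂_1 = 5 − 4 = 1, and the invariant factors of ∂_1 are all 1, so H_0 ≅ Z.
  H_1: rank ker ∂_1 − rank ∂_2 = (6 − 4) − 0 = 2, and there is no ∂_2, so H_1 ≅ Z^2.

(K is a triangulation of a wedge of 2 circles.)

H_0 = Z,  H_1 = Z^2.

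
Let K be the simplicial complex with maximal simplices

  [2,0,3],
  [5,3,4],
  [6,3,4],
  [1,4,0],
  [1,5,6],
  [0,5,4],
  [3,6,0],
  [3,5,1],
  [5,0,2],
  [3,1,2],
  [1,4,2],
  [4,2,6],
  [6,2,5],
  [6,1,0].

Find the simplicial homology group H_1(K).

Fix the vertex order 0 < 1 < 2 < 3 < 4 < 5 < 6 and write every simplex with vertices in increasing order. Then dim K = 2 and the simplices of K are:

  0-simplices (7): [0], [1], [2], [3], [4], [5], [6]
  1-simplices (21): [0,1], [0,2], [0,3], [0,4], [0,5], [0,6], [1,2], [1,3], [1,4], [1,5], [1,6], [2,3], [2,4], [2,5], [2,6], [3,4], [3,5], [3,6], [4,5], [4,6], [5,6]
  2-simplices (14): [0,1,4], [0,1,6], [0,2,3], [0,2,5], [0,3,6], [0,4,5], [1,2,3], [1,2,4], [1,3,5], [1,5,6], [2,4,6], [2,5,6], [3,4,5], [3,4,6]

Hence C_0 ≅ Z^7, C_1 ≅ Z^21, C_2 ≅ Z^14.

The boundary map ∂_1: C_1 → C_0 maps an edge to its endpoints' difference, ∂[p,q] = q − p. For instance
  ∂[1,6] = [6] − [1].
As a 7×21 matrix over Z this has rank 6, with invariant factors (1,1,1,1,1,1).

∂_2: C_2 → C_1 acts by ∂[p,q,r] = [q,r] − [p,r] + [p,q]. For instance
  ∂[0,2,5] = [2,5] − [0,5] + [0,2],
  ∂[0,1,6] = [1,6] − [0,6] + [0,1].
The resulting 21×14 matrix has rank 13, and its Smith normal form has invariant factors (1,1,1,1,1,1,1,1,1,1,1,1,1).

Computing H_k = (kernel of ∂_k) / (image of ∂_{k+1}):

  H_1: rank ker ∂_1 − rank ∂_2 = (21 − 6) − 13 = 2, and the invariant factors of ∂_2 are all 1, so H_1 = Z^2.

(K is a triangulation of the torus T^2.)

H_1 = Z^2.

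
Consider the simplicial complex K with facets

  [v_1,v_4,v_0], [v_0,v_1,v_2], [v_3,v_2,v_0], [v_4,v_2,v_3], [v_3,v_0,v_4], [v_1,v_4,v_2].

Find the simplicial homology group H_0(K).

H_0 ≅ Z.

Fix the vertex order v_0 < v_1 < v_2 < v_3 < v_4 and write every simplex with vertices in increasing order. Then dim K = 2 and the simplices of K are:

  0-simplices (5): [v_0], [v_1], [v_2], [v_3], [v_4]
  1-simplices (9): [v_0,v_1], [v_0,v_2], [v_0,v_3], [v_0,v_4], [v_1,v_2], [v_1,v_4], [v_2,v_3], [v_2,v_4], [v_3,v_4]
  2-simplices (6): [v_0,v_1,v_2], [v_0,v_1,v_4], [v_0,v_2,v_3], [v_0,v_3,v_4], [v_1,v_2,v_4], [v_2,v_3,v_4]

giving chain groups C_0 ≅ Z^5, C_1 ≅ Z^9, C_2 ≅ Z^6.

Boundary ∂_1: C_1 → C_0 is given by ∂[p,q] = [q] − [p]. For instance
  ∂[v_0,v_4] = [v_4] − [v_0].
The resulting 5×9 matrix has rank 4, and its Smith normal form has invariant factors (1,1,1,1).

The boundary map ∂_2: C_2 → C_1 acts by ∂[p,q,r] = [q,r] − [p,r] + [p,q]. For instance
  ∂[v_0,v_1,v_2] = [v_1,v_2] − [v_0,v_2] + [v_0,v_1],
  ∂[v_1,v_2,v_4] = [v_2,v_4] − [v_1,v_4] + [v_1,v_2].
As a 9×6 matrix over Z this has rank 5, with invariant factors (1,1,1,1,1).

Reading off H_k = ker ∂_k / im ∂_{k+1}:

  H_0: rank C_0 − rank ∂_1 = 5 − 4 = 1, and the invariant factors of ∂_1 are all 1, so H_0 ≅ Z.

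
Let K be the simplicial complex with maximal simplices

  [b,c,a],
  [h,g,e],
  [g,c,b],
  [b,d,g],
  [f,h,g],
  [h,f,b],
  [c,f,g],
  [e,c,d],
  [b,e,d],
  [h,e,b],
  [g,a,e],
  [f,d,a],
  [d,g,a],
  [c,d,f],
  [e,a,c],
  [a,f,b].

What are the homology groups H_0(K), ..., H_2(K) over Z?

H_0 ≅ Z,  H_1 ≅ Z^2,  H_2 ≅ Z.

Order the vertices as a < b < c < d < e < f < g < h. Listing each simplex with vertices in this order, K has dimension 2 with simplices:

  0-simplices (8): a, b, c, d, e, f, g, h
  1-simplices (24): ab, ac, ad, ae, af, ag, bc, bd, be, bf, bg, bh, cd, ce, cf, cg, de, df, dg, eg, eh, fg, fh, gh
  2-simplices (16): abc, abf, ace, adf, adg, aeg, bcg, bde, bdg, beh, bfh, cde, cdf, cfg, egh, fgh

giving chain groups C_0 ≅ Z^8, C_1 ≅ Z^24, C_2 ≅ Z^16.

Boundary ∂_1: C_1 → C_0 is given by ∂[p,q] = [q] − [p]. For instance
  ∂be = e − b.
As a 8×24 matrix over Z this has rank 7, with invariant factors (1,1,1,1,1,1,1).

The boundary map ∂_2: C_2 → C_1 sends each 2-simplex [p,q,r] to [q,r] − [p,r] + [p,q]. For instance
  ∂bfh = fh − bh + bf,
  ∂cdf = df − cf + cd.
The 24×16 boundary matrix has rank 15 and Smith normal form diag(1,1,1,1,1,1,1,1,1,1,1,1,1,1,1).

Now H_k = ker ∂_k / im ∂_{k+1}, so:

  H_0: rank C_0 − rank ∂_1 = 8 − 7 = 1, and the invariant factors of ∂_1 are all 1, so H_0 = Z.
  H_1: rank ker ∂_1 − rank ∂_2 = (24 − 7) − 15 = 2, and the invariant factors of ∂_2 are all 1, so H_1 = Z^2.
  H_2: rank ker ∂_2 − rank ∂_3 = (16 − 15) − 0 = 1, and there is no ∂_3, so H_2 = Z.

(K is a triangulation of the torus T^2.)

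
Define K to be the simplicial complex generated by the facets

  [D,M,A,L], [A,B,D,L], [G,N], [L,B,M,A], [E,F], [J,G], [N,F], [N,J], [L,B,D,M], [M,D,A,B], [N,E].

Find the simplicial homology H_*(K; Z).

Fix the vertex order A < B < D < E < F < G < J < L < M < N and write every simplex with vertices in increasing order. Then dim K = 3 and the simplices of K are:

  0-simplices (10): A, B, D, E, F, G, J, L, M, N
  1-simplices (16): AB, AD, AL, AM, BD, BL, BM, DL, DM, EF, EN, FN, GJ, GN, JN, LM
  2-simplices (10): ABD, ABL, ABM, ADL, ADM, ALM, BDL, BDM, BLM, DLM
  3-simplices (5): ABDL, ABDM, ABLM, ADLM, BDLM

Hence C_0 ≅ Z^10, C_1 ≅ Z^16, C_2 ≅ Z^10, C_3 ≅ Z^5.

∂_1: C_1 → C_0 maps an edge to its endpoints' difference, ∂[p,q] = q − p.
This gives a 10×16 integer matrix of rank 8; reducing to Smith normal form yields diagonal entries (1,1,1,1,1,1,1,1).

The boundary map ∂_2: C_2 → C_1 sends each 2-simplex [p,q,r] to [q,r] − [p,r] + [p,q]. For instance
  ∂ADL = DL − AL + AD,
  ∂ADM = DM − AM + AD.
This gives a 16×10 integer matrix of rank 6; reducing to Smith normal form yields diagonal entries (1,1,1,1,1,1).

Boundary ∂_3: C_3 → C_2 sends each 3-simplex σ to the alternating sum Σ_i (−1)^i (σ with its i-th vertex removed). For instance
  ∂ADLM = DLM − ALM + ADM − ADL,
  ∂ABDM = BDM − ADM + ABM − ABD.
This gives a 10×5 integer matrix of rank 4; reducing to Smith normal form yields diagonal entries (1,1,1,1).

Reading off H_k = ker ∂_k / im ∂_{k+1}:

  H_0: rank C_0 − rank ∂_1 = 10 − 8 = 2, and the invariant factors of ∂_1 are all 1, so H_0 = Z^2.
  H_1: rank ker ∂_1 − rank ∂_2 = (16 − 8) − 6 = 2, and the invariant factors of ∂_2 are all 1, so H_1 = Z^2.
  H_2: rank ker ∂_2 − rank ∂_3 = (10 − 6) − 4 = 0, and the invariant factors of ∂_3 are all 1, so H_2 = 0.
  H_3: rank ker ∂_3 − rank ∂_4 = (5 − 4) − 0 = 1, and there is no ∂_4, so H_3 = Z.

(K is a triangulation of the disjoint union of the 3-sphere S^3 and a wedge of 2 circles.)

H_0 ≅ Z^2,  H_1 ≅ Z^2,  H_2 = 0,  H_3 ≅ Z.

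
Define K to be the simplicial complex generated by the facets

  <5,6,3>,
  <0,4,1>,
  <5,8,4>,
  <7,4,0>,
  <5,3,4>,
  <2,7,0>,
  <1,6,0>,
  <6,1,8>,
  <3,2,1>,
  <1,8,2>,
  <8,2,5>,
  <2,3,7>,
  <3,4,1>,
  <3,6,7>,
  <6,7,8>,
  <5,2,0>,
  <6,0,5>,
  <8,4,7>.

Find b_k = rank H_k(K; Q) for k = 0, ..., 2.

b_0 = 1, b_1 = 2, b_2 = 1.

Order the vertices as 0 < 1 < 2 < 3 < 4 < 5 < 6 < 7 < 8. Listing each simplex with vertices in this order, K has dimension 2 with simplices:

  0-simplices (9): [0], [1], [2], [3], [4], [5], [6], [7], [8]
  1-simplices (27): (27 of them)
  2-simplices (18): [0,1,4], [0,1,6], [0,2,5], [0,2,7], [0,4,7], [0,5,6], [1,2,3], [1,2,8], [1,3,4], [1,6,8], [2,3,7], [2,5,8], [3,4,5], [3,5,6], [3,6,7], [4,5,8], [4,7,8], [6,7,8]

so the chain groups are C_0 ≅ Z^9, C_1 ≅ Z^27, C_2 ≅ Z^18.

∂_1: C_1 → C_0 maps an edge to its endpoints' difference, ∂[p,q] = q − p. For instance
  ∂[0,7] = [7] − [0].
The resulting 9×27 matrix has rank 8, and its Smith normal form has invariant factors (1,1,1,1,1,1,1,1).

Boundary ∂_2: C_2 → C_1 sends each 2-simplex [p,q,r] to [q,r] − [p,r] + [p,q]. For instance
  ∂[4,7,8] = [7,8] − [4,8] + [4,7],
  ∂[1,3,4] = [3,4] − [1,4] + [1,3].
This gives a 27×18 integer matrix of rank 17; reducing to Smith normal form yields diagonal entries (1,1,1,1,1,1,1,1,1,1,1,1,1,1,1,1,1).

Computing H_k = (kernel of ∂_k) / (image of ∂_{k+1}):

  H_0: rank C_0 − rank ∂_1 = 9 − 8 = 1, and the invariant factors of ∂_1 are all 1, so H_0 ≅ Z.
  H_1: rank ker ∂_1 − rank ∂_2 = (27 − 8) − 17 = 2, and the invariant factors of ∂_2 are all 1, so H_1 ≅ Z^2.
  H_2: rank ker ∂_2 − rank ∂_3 = (18 − 17) − 0 = 1, and there is no ∂_3, so H_2 ≅ Z.

Hence the Betti numbers are b_0 = 1, b_1 = 2, b_2 = 1.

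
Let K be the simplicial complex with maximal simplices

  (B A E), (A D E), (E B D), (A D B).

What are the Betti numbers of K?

b_0 = 1, b_1 = 0, b_2 = 1.

Order the vertices as A < B < D < E. Listing each simplex with vertices in this order, K has dimension 2 with simplices:

  0-simplices (4): A, B, D, E
  1-simplices (6): AB, AD, AE, BD, BE, DE
  2-simplices (4): ABD, ABE, ADE, BDE

Hence C_0 ≅ Z^4, C_1 ≅ Z^6, C_2 ≅ Z^4.

∂_1: C_1 → C_0 sends each edge [p,q] (with p < q) to q − p.
This gives a 4×6 integer matrix of rank 3; reducing to Smith normal form yields diagonal entries (1,1,1).

∂_2: C_2 → C_1 maps a triangle to the signed sum of its edges. For instance
  ∂BDE = DE − BE + BD,
  ∂ADE = DE − AE + AD.
As a 6×4 matrix over Z this has rank 3, with invariant factors (1,1,1).

Now H_k = ker ∂_k / im ∂_{k+1}, so:

  H_0: rank C_0 − rank ∂_1 = 4 − 3 = 1, and the invariant factors of ∂_1 are all 1, so H_0 ≅ Z.
  H_1: rank ker ∂_1 − rank ∂_2 = (6 − 3) − 3 = 0, and the invariant factors of ∂_2 are all 1, so H_1 ≅ 0.
  H_2: rank ker ∂_2 − rank ∂_3 = (4 − 3) − 0 = 1, and there is no ∂_3, so H_2 ≅ Z.

Hence the Betti numbers are b_0 = 1, b_1 = 0, b_2 = 1.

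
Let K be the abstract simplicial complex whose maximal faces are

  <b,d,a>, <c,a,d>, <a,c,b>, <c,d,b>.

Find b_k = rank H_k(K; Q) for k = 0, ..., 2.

We work with the vertex ordering a < b < c < d. The simplices of K, each written with vertices in increasing order, are:

  0-simplices (4): a, b, c, d
  1-simplices (6): ab, ac, ad, bc, bd, cd
  2-simplices (4): abc, abd, acd, bcd

Hence C_0 ≅ Z^4, C_1 ≅ Z^6, C_2 ≅ Z^4.

The boundary map ∂_1: C_1 → C_0 maps an edge to its endpoints' difference, ∂[p,q] = q − p. For instance
  ∂cd = d − c.
As a 4×6 matrix over Z this has rank 3, with invariant factors (1,1,1).

The boundary map ∂_2: C_2 → C_1 maps a triangle to the signed sum of its edges. For instance
  ∂bcd = cd − bd + bc,
  ∂abc = bc − ac + ab.
As a 6×4 matrix over Z this has rank 3, with invariant factors (1,1,1).

Reading off H_k = ker ∂_k / im ∂_{k+1}:

  H_0: rank C_0 − rank ∂_1 = 4 − 3 = 1, and the invariant factors of ∂_1 are all 1, so H_0 = Z.
  H_1: rank ker ∂_1 − rank ∂_2 = (6 − 3) − 3 = 0, and the invariant factors of ∂_2 are all 1, so H_1 = 0.
  H_2: rank ker ∂_2 − rank ∂_3 = (4 − 3) − 0 = 1, and there is no ∂_3, so H_2 = Z.

(K is a triangulation of the 2-sphere S^2.)

Hence the Betti numbers are b_0 = 1, b_1 = 0, b_2 = 1.

b_0 = 1, b_1 = 0, b_2 = 1.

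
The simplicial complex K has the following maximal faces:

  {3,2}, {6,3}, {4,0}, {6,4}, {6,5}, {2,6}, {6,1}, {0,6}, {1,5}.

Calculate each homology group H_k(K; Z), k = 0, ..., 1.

H_0 = Z,  H_1 = Z^3.

Order the vertices as 0 < 1 < 2 < 3 < 4 < 5 < 6. Listing each simplex with vertices in this order, K has dimension 1 with simplices:

  0-simplices (7): [0], [1], [2], [3], [4], [5], [6]
  1-simplices (9): [0,4], [0,6], [1,5], [1,6], [2,3], [2,6], [3,6], [4,6], [5,6]

Hence C_0 ≅ Z^7, C_1 ≅ Z^9.

Boundary ∂_1: C_1 → C_0 is given by ∂[p,q] = [q] − [p].
As a 7×9 matrix over Z this has rank 6, with invariant factors (1,1,1,1,1,1).

Now H_k = ker ∂_k / im ∂_{k+1}, so:

  H_0: rank C_0 − rank ∂_1 = 7 − 6 = 1, and the invariant factors of ∂_1 are all 1, so H_0 = Z.
  H_1: rank ker ∂_1 − rank ∂_2 = (9 − 6) − 0 = 3, and there is no ∂_2, so H_1 = Z^3.

(K is a triangulation of a wedge of 3 circles.)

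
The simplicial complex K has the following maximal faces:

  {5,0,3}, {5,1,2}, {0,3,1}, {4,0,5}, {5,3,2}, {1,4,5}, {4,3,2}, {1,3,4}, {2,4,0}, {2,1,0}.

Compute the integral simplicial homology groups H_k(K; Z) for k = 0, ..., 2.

K has 6 vertices, 15 edges, 10 triangles.
rank ∂_0 = 0, rank ∂_1 = 5 ⇒ b_0 = 6 − 0 − 5 = 1; all invariant factors of ∂_1 are 1 so no torsion. So H_0 ≅ Z.
rank ∂_1 = 5, rank ∂_2 = 10 ⇒ b_1 = 15 − 5 − 10 = 0; ∂_2 has invariant factor(s) [2] giving torsion. So H_1 ≅ Z/2.
rank ∂_2 = 10, rank ∂_3 = 0 ⇒ b_2 = 10 − 10 − 0 = 0. So H_2 ≅ 0.

H_0 = Z,  H_1 = Z/2,  H_2 = 0.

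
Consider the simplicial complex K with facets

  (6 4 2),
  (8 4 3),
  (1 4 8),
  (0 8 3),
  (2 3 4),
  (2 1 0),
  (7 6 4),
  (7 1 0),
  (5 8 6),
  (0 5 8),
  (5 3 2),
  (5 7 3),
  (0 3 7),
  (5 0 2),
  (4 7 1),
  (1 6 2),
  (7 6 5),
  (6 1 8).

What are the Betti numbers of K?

We work with the vertex ordering 0 < 1 < 2 < 3 < 4 < 5 < 6 < 7 < 8. The simplices of K, each written with vertices in increasing order, are:

  0-simplices (9): [0], [1], [2], [3], [4], [5], [6], [7], [8]
  1-simplices (27): (27 of them)
  2-simplices (18): [0,1,2], [0,1,7], [0,2,5], [0,3,7], [0,3,8], [0,5,8], [1,2,6], [1,4,7], [1,4,8], [1,6,8], [2,3,4], [2,3,5], [2,4,6], [3,4,8], [3,5,7], [4,6,7], [5,6,7], [5,6,8]

Hence C_0 ≅ Z^9, C_1 ≅ Z^27, C_2 ≅ Z^18.

∂_1: C_1 → C_0 is given by ∂[p,q] = [q] − [p].
As a 9×27 matrix over Z this has rank 8, with invariant factors (1,1,1,1,1,1,1,1).

∂_2: C_2 → C_1 sends each 2-simplex [p,q,r] to [q,r] − [p,r] + [p,q]. For instance
  ∂[0,1,7] = [1,7] − [0,7] + [0,1],
  ∂[5,6,8] = [6,8] − [5,8] + [5,6].
As a 27×18 matrix over Z this has rank 18, with invariant factors (1,1,1,1,1,1,1,1,1,1,1,1,1,1,1,1,1,2).

Computing H_k = (kernel of ∂_k) / (image of ∂_{k+1}):

  H_0: rank C_0 − rank ∂_1 = 9 − 8 = 1, and the invariant factors of ∂_1 are all 1, so H_0 ≅ Z.
  H_1: rank ker ∂_1 − rank ∂_2 = (27 − 8) − 18 = 1, and ∂_2 has invariant factor 2 > 1, so H_1 ≅ Z ⊕ Z/2.
  H_2: rank ker ∂_2 − rank ∂_3 = (18 − 18) − 0 = 0, and there is no ∂_3, so H_2 ≅ 0.

(K is a triangulation of the Klein bottle.)

Hence the Betti numbers are b_0 = 1, b_1 = 1, b_2 = 0.

b_0 = 1, b_1 = 1, b_2 = 0.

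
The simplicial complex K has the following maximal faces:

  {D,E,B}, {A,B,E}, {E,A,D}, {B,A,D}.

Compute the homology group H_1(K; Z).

H_1 ≅ 0.

K has 4 vertices, 6 edges, 4 triangles.
rank ∂_1 = 3, rank ∂_2 = 3 ⇒ b_1 = 6 − 3 − 3 = 0; all invariant factors of ∂_2 are 1 so no torsion. So H_1 = 0.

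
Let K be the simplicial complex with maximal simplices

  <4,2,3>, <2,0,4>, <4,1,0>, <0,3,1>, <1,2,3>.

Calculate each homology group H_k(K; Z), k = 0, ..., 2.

H_0 ≅ Z,  H_1 ≅ Z,  H_2 = 0.

Fix the vertex order 0 < 1 < 2 < 3 < 4 and write every simplex with vertices in increasing order. Then dim K = 2 and the simplices of K are:

  0-simplices (5): [0], [1], [2], [3], [4]
  1-simplices (10): [0,1], [0,2], [0,3], [0,4], [1,2], [1,3], [1,4], [2,3], [2,4], [3,4]
  2-simplices (5): [0,1,3], [0,1,4], [0,2,4], [1,2,3], [2,3,4]

so the chain groups are C_0 ≅ Z^5, C_1 ≅ Z^10, C_2 ≅ Z^5.

Boundary ∂_1: C_1 → C_0 is given by ∂[p,q] = [q] − [p]. For instance
  ∂[1,4] = [4] − [1].
This gives a 5×10 integer matrix of rank 4; reducing to Smith normal form yields diagonal entries (1,1,1,1).

Boundary ∂_2: C_2 → C_1 maps a triangle to the signed sum of its edges. For instance
  ∂[0,2,4] = [2,4] − [0,4] + [0,2],
  ∂[0,1,3] = [1,3] − [0,3] + [0,1].
The 10×5 boundary matrix has rank 5 and Smith normal form diag(1,1,1,1,1).

Now H_k = ker ∂_k / im ∂_{k+1}, so:

  H_0: rank C_0 − rank ∂_1 = 5 − 4 = 1, and the invariant factors of ∂_1 are all 1, so H_0 ≅ Z.
  H_1: rank ker ∂_1 − rank ∂_2 = (10 − 4) − 5 = 1, and the invariant factors of ∂_2 are all 1, so H_1 ≅ Z.
  H_2: rank ker ∂_2 − rank ∂_3 = (5 − 5) − 0 = 0, and there is no ∂_3, so H_2 ≅ 0.

As a check, the Euler characteristic is 5 − 10 + 5 = 0, which agrees with 1 − 1 + 0 = 0.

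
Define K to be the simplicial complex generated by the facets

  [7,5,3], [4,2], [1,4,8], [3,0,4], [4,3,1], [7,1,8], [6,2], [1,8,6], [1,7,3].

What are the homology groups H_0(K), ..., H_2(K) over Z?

K has 9 vertices, 16 edges, 7 triangles.
rank ∂_0 = 0, rank ∂_1 = 8 ⇒ b_0 = 9 − 0 − 8 = 1; all invariant factors of ∂_1 are 1 so no torsion. So H_0 ≅ Z.
rank ∂_1 = 8, rank ∂_2 = 7 ⇒ b_1 = 16 − 8 − 7 = 1; all invariant factors of ∂_2 are 1 so no torsion. So H_1 ≅ Z.
rank ∂_2 = 7, rank ∂_3 = 0 ⇒ b_2 = 7 − 7 − 0 = 0. So H_2 ≅ 0.

H_0 = Z,  H_1 = Z,  H_2 = 0.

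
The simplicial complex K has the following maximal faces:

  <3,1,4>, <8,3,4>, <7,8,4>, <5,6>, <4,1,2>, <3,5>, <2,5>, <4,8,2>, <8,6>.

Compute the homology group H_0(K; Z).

H_0 ≅ Z.

K has 8 vertices, 14 edges, 5 triangles.
rank ∂_0 = 0, rank ∂_1 = 7 ⇒ b_0 = 8 − 0 − 7 = 1; all invariant factors of ∂_1 are 1 so no torsion. So H_0 = Z.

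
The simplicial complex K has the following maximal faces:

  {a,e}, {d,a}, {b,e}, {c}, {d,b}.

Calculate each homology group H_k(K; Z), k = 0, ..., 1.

Order the vertices as a < b < c < d < e. Listing each simplex with vertices in this order, K has dimension 1 with simplices:

  0-simplices (5): a, b, c, d, e
  1-simplices (4): ad, ae, bd, be

Hence C_0 ≅ Z^5, C_1 ≅ Z^4.

∂_1: C_1 → C_0 maps an edge to its endpoints' difference, ∂[p,q] = q − p.
The 5×4 boundary matrix has rank 3 and Smith normal form diag(1,1,1).

Reading off H_k = ker ∂_k / im ∂_{k+1}:

  H_0: rank C_0 − rank ∂_1 = 5 − 3 = 2, and the invariant factors of ∂_1 are all 1, so H_0 = Z^2.
  H_1: rank ker ∂_1 − rank ∂_2 = (4 − 3) − 0 = 1, and there is no ∂_2, so H_1 = Z.

H_0 ≅ Z^2,  H_1 ≅ Z.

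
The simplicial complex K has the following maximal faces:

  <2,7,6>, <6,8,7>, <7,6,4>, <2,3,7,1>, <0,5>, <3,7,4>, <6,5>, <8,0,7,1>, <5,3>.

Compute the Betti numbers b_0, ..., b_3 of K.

b_0 = 1, b_1 = 2, b_2 = 0, b_3 = 0.

Fix the vertex order 0 < 1 < 2 < 3 < 4 < 5 < 6 < 7 < 8 and write every simplex with vertices in increasing order. Then dim K = 3 and the simplices of K are:

  0-simplices (9): [0], [1], [2], [3], [4], [5], [6], [7], [8]
  1-simplices (20): [0,1], [0,5], [0,7], [0,8], [1,2], [1,3], [1,7], [1,8], [2,3], [2,6], [2,7], [3,4], [3,5], [3,7], [4,6], [4,7], [5,6], [6,7], [6,8], [7,8]
  2-simplices (12): [0,1,7], [0,1,8], [0,7,8], [1,2,3], [1,2,7], [1,3,7], [1,7,8], [2,3,7], [2,6,7], [3,4,7], [4,6,7], [6,7,8]
  3-simplices (2): [0,1,7,8], [1,2,3,7]

so the chain groups are C_0 ≅ Z^9, C_1 ≅ Z^20, C_2 ≅ Z^12, C_3 ≅ Z^2.

Boundary ∂_1: C_1 → C_0 is given by ∂[p,q] = [q] − [p]. For instance
  ∂[7,8] = [8] − [7].
As a 9×20 matrix over Z this has rank 8, with invariant factors (1,1,1,1,1,1,1,1).

∂_2: C_2 → C_1 maps a triangle to the signed sum of its edges. For instance
  ∂[3,4,7] = [4,7] − [3,7] + [3,4],
  ∂[4,6,7] = [6,7] − [4,7] + [4,6].
The 20×12 boundary matrix has rank 10 and Smith normal form diag(1,1,1,1,1,1,1,1,1,1).

Boundary ∂_3: C_3 → C_2 sends each 3-simplex σ to the alternating sum Σ_i (−1)^i (σ with its i-th vertex removed). For instance
  ∂[1,2,3,7] = [2,3,7] − [1,3,7] + [1,2,7] − [1,2,3],
  ∂[0,1,7,8] = [1,7,8] − [0,7,8] + [0,1,8] − [0,1,7].
As a 12×2 matrix over Z this has rank 2, with invariant factors (1,1).

From H_k ≅ ker(∂_k) / im(∂_{k+1}) we obtain:

  H_0: rank C_0 − rank ∂_1 = 9 − 8 = 1, and the invariant factors of ∂_1 are all 1, so H_0 ≅ Z.
  H_1: rank ker ∂_1 − rank ∂_2 = (20 − 8) − 10 = 2, and the invariant factors of ∂_2 are all 1, so H_1 ≅ Z^2.
  H_2: rank ker ∂_2 − rank ∂_3 = (12 − 10) − 2 = 0, and the invariant factors of ∂_3 are all 1, so H_2 ≅ 0.
  H_3: rank ker ∂_3 − rank ∂_4 = (2 − 2) − 0 = 0, and there is no ∂_4, so H_3 ≅ 0.

As a check, the Euler characteristic is 9 − 20 + 12 − 2 = -1, which agrees with 1 − 2 + 0 − 0 = -1.

Hence the Betti numbers are b_0 = 1, b_1 = 2, b_2 = 0, b_3 = 0.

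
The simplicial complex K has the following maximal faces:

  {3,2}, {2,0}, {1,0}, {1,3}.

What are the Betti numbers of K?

Take the total order 0 < 1 < 2 < 3 on the vertex set. Then K (dimension 1) consists of the simplices:

  0-simplices (4): [0], [1], [2], [3]
  1-simplices (4): [0,1], [0,2], [1,3], [2,3]

giving chain groups C_0 ≅ Z^4, C_1 ≅ Z^4.

∂_1: C_1 → C_0 maps an edge to its endpoints' difference, ∂[p,q] = q − p.
The 4×4 boundary matrix has rank 3 and Smith normal form diag(1,1,1).

Now H_k = ker ∂_k / im ∂_{k+1}, so:

  H_0: rank C_0 − rank ∂_1 = 4 − 3 = 1, and the invariant factors of ∂_1 are all 1, so H_0 ≅ Z.
  H_1: rank ker ∂_1 − rank ∂_2 = (4 − 3) − 0 = 1, and there is no ∂_2, so H_1 ≅ Z.

Hence the Betti numbers are b_0 = 1, b_1 = 1.

b_0 = 1, b_1 = 1.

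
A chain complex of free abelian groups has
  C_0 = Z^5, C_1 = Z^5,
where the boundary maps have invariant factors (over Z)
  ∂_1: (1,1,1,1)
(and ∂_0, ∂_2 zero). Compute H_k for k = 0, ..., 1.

H_0: b_0 = 5 − 0 − 4 = 1; torsion from ∂_1 factors > 1: none. So H_0 = Z.
H_1: b_1 = 5 − 4 − 0 = 1; torsion from ∂_2 factors > 1: none. So H_1 = Z.

H_0 = Z,  H_1 = Z.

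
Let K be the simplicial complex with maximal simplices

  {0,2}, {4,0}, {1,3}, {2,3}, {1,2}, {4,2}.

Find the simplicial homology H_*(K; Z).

K has 5 vertices, 6 edges.
rank ∂_0 = 0, rank ∂_1 = 4 ⇒ b_0 = 5 − 0 − 4 = 1; all invariant factors of ∂_1 are 1 so no torsion. So H_0 ≅ Z.
rank ∂_1 = 4, rank ∂_2 = 0 ⇒ b_1 = 6 − 4 − 0 = 2. So H_1 ≅ Z^2.

H_0 ≅ Z,  H_1 ≅ Z^2.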